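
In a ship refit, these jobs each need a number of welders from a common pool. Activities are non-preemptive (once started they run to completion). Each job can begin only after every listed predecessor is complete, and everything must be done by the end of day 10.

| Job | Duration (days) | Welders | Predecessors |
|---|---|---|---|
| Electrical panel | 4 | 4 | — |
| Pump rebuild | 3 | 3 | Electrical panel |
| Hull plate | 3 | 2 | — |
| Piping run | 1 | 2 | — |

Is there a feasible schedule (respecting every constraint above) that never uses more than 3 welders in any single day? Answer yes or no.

no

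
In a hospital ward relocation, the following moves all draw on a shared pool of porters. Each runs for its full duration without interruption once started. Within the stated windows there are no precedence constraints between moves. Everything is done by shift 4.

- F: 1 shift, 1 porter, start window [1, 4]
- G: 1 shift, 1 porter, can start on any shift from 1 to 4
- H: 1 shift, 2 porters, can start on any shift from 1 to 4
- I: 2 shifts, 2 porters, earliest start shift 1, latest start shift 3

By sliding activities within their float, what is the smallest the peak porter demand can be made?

Early-start (F@1, G@1, H@1, I@1) gives peak 6: s1:6  s2:2  s3:0  s4:0.
Shift H→2, I→3.
Schedule F@1, G@1, H@2, I@3: s1:2  s2:2  s3:2  s4:2 — peak 2.
Total porter-shifts = 8 over 4 shifts ⇒ peak ≥ ⌈8/4⌉ = 2, so 2 is optimal.

2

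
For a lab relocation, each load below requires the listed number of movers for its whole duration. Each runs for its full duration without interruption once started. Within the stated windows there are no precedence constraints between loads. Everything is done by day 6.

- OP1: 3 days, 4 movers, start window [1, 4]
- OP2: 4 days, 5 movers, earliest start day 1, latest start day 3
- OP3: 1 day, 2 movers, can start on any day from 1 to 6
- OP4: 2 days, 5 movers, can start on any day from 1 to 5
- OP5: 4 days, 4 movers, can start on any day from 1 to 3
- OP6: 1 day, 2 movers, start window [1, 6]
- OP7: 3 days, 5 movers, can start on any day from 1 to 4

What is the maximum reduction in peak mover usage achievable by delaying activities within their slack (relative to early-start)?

Early-start peak: d1:27  d2:23  d3:18  d4:9  d5:0  d6:0 ⇒ 27.
Leveled (OP1@1, OP2@1, OP3@1, OP4@5, OP5@2, OP6@1, OP7@4): d1:13  d2:13  d3:13  d4:14  d5:14  d6:10 ⇒ 14.
Reduction 27 − 14 = 13.

13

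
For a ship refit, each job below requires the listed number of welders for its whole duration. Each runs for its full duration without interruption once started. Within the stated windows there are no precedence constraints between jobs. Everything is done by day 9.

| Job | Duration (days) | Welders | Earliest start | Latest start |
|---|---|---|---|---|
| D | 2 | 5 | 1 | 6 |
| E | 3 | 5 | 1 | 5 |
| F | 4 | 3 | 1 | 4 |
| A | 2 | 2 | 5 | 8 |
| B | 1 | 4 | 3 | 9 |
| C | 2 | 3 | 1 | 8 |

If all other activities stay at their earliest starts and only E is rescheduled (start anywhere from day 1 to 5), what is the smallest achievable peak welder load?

11

E@1: d1:16  d2:16  d3:12  d4:3  d5:2  d6:2  d7:0  d8:0  d9:0 → peak 16
E@2: d1:11  d2:16  d3:12  d4:8  d5:2  d6:2  d7:0  d8:0  d9:0 → peak 16
E@3: d1:11  d2:11  d3:12  d4:8  d5:7  d6:2  d7:0  d8:0  d9:0 → peak 12
E@4: d1:11  d2:11  d3:7  d4:8  d5:7  d6:7  d7:0  d8:0  d9:0 → peak 11
E@5: d1:11  d2:11  d3:7  d4:3  d5:7  d6:7  d7:5  d8:0  d9:0 → peak 11
Best is E@4, peak 11.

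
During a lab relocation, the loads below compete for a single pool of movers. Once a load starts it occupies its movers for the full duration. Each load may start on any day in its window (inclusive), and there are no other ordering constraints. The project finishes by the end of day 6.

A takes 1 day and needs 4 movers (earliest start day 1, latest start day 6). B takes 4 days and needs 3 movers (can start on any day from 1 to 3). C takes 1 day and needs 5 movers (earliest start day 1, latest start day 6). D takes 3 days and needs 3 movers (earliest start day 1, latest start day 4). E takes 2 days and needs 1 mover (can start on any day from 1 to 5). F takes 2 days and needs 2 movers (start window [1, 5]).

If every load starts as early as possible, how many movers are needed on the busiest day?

Early-start schedule: A@1, B@1, C@1, D@1, E@1, F@1.
Load per day: day 1: 18, day 2: 9, day 3: 6, day 4: 3, day 5: 0, day 6: 0.
Peak is 18.

18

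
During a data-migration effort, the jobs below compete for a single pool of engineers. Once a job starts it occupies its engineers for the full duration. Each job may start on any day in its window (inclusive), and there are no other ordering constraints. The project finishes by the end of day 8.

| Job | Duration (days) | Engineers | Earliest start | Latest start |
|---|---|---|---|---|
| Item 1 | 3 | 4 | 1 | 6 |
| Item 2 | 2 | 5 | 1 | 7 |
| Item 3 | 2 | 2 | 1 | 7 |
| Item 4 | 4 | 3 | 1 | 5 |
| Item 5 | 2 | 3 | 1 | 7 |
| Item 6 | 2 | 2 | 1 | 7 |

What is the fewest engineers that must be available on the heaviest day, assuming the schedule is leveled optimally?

Early-start (Item 1@1, Item 2@1, Item 3@1, Item 4@1, Item 5@1, Item 6@1) gives peak 19: d1:19  d2:19  d3:7  d4:3  d5:0  d6:0  d7:0  d8:0.
Shift Item 2→5, Item 3→4, Item 5→7, Item 6→6.
Schedule Item 1@1, Item 2@5, Item 3@4, Item 4@1, Item 5@7, Item 6@6: d1:7  d2:7  d3:7  d4:5  d5:7  d6:7  d7:5  d8:3 — peak 7.

7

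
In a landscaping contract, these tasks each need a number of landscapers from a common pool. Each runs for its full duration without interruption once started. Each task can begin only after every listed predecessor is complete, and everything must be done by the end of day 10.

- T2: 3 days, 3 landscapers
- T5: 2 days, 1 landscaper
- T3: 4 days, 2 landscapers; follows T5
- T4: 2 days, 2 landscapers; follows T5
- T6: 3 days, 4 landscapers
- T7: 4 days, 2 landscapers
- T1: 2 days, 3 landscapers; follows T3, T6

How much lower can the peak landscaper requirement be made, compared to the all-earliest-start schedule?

Early-start peak: d1:10  d2:10  d3:13  d4:6  d5:2  d6:2  d7:3  d8:3  d9:0  d10:0 ⇒ 13.
Leveled (T2@1, T5@1, T3@3, T4@4, T6@6, T7@7, T1@9): d1:4  d2:4  d3:5  d4:4  d5:4  d6:6  d7:6  d8:6  d9:5  d10:5 ⇒ 6.
Reduction 13 − 6 = 7.

7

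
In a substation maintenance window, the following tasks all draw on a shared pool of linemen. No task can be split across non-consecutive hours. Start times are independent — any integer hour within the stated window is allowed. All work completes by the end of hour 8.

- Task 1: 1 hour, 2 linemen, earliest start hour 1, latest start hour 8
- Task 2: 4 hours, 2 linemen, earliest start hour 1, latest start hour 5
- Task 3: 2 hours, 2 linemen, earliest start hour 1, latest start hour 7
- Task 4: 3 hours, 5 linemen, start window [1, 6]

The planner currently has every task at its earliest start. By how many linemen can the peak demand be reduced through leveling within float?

Early-start peak: h1:11  h2:9  h3:7  h4:2  h5:0  h6:0  h7:0  h8:0 ⇒ 11.
Leveled (Task 1@1, Task 2@1, Task 3@2, Task 4@5): h1:4  h2:4  h3:4  h4:2  h5:5  h6:5  h7:5  h8:0 ⇒ 5.
Reduction 11 − 5 = 6.

6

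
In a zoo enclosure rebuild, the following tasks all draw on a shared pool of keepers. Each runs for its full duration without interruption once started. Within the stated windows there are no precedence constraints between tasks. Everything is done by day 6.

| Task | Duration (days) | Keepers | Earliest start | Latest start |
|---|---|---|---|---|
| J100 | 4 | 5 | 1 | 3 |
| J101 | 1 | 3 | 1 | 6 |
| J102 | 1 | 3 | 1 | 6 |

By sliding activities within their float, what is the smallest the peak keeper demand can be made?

5

Early-start (J100@1, J101@1, J102@1) gives peak 11: d1:11  d2:5  d3:5  d4:5  d5:0  d6:0.
Shift J101→5, J102→6.
Schedule J100@1, J101@5, J102@6: d1:5  d2:5  d3:5  d4:5  d5:3  d6:3 — peak 5.
Total keeper-days = 26 over 6 days ⇒ peak ≥ ⌈26/6⌉ = 5, so 5 is optimal.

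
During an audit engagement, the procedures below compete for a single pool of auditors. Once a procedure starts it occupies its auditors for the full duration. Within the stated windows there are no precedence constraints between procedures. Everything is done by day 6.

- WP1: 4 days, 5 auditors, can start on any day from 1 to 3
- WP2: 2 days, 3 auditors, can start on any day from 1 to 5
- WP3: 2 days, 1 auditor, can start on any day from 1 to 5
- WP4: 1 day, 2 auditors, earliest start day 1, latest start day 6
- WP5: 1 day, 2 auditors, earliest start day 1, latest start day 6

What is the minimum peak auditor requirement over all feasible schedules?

6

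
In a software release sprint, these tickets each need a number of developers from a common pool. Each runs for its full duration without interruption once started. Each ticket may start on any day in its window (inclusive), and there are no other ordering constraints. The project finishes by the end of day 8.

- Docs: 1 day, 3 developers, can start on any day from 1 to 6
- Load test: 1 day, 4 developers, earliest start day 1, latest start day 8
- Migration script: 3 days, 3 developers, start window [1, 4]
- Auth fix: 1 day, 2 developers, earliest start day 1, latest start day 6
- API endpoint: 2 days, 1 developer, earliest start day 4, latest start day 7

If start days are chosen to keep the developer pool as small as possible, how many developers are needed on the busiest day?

Early-start (Docs@1, Load test@1, Migration script@1, Auth fix@1, API endpoint@4) gives peak 12: d1:12  d2:3  d3:3  d4:1  d5:1  d6:0  d7:0  d8:0.
Shift Load test→2, Migration script→3, Auth fix→6.
Schedule Docs@1, Load test@2, Migration script@3, Auth fix@6, API endpoint@4: d1:3  d2:4  d3:3  d4:4  d5:4  d6:2  d7:0  d8:0 — peak 4.

4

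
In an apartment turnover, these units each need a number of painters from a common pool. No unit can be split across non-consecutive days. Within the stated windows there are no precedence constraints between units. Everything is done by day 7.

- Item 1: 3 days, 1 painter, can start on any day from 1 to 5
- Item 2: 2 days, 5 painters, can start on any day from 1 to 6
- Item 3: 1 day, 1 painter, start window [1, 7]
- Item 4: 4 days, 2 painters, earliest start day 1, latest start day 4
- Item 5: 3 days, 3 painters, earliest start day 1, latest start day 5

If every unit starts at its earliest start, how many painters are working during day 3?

At early start, day 3 has: Item 1, Item 4, Item 5.
Demand: 1 + 2 + 3 = 6.

6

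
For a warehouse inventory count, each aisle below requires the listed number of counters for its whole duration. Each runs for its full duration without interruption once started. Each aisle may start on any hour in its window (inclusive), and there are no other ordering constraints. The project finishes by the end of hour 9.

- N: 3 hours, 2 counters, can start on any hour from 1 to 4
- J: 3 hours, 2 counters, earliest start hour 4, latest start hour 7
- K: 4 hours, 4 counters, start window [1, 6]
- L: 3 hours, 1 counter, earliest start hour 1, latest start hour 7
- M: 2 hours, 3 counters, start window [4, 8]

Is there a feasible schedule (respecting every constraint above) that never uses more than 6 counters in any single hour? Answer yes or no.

yes

Schedule N@1, J@4, K@1, L@5, M@5: h1:6  h2:6  h3:6  h4:6  h5:6  h6:6  h7:1  h8:0  h9:0 — peak 6 ≤ 6.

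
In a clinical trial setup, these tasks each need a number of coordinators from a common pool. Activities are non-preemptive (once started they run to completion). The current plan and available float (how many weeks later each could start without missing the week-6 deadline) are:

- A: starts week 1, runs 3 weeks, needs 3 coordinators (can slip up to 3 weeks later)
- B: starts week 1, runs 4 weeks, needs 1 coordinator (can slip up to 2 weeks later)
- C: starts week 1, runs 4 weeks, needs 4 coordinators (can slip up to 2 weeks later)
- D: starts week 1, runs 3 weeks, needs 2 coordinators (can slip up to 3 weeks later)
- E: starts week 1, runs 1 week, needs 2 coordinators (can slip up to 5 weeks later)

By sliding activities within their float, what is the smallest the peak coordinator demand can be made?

8

Early-start (A@1, B@1, C@1, D@1, E@1) gives peak 12: w1:12  w2:10  w3:10  w4:5  w5:0  w6:0.
Shift D→4, E→5.
Schedule A@1, B@1, C@1, D@4, E@5: w1:8  w2:8  w3:8  w4:7  w5:4  w6:2 — peak 8.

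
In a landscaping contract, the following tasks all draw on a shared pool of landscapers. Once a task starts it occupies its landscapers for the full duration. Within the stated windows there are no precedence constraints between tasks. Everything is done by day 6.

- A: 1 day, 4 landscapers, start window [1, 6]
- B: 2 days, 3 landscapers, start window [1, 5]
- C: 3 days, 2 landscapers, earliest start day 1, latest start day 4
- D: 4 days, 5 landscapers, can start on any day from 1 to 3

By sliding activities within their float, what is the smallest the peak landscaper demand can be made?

7

Early-start (A@1, B@1, C@1, D@1) gives peak 14: d1:14  d2:10  d3:7  d4:5  d5:0  d6:0.
Shift C→2, D→3.
Schedule A@1, B@1, C@2, D@3: d1:7  d2:5  d3:7  d4:7  d5:5  d6:5 — peak 7.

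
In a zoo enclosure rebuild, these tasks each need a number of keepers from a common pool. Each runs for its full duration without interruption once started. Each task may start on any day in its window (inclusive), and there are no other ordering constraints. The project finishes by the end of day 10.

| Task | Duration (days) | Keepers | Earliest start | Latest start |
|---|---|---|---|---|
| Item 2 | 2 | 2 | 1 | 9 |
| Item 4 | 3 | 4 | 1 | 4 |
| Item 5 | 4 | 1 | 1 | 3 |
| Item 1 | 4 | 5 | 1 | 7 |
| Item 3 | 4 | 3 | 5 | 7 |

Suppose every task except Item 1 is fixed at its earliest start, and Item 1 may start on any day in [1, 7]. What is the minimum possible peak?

8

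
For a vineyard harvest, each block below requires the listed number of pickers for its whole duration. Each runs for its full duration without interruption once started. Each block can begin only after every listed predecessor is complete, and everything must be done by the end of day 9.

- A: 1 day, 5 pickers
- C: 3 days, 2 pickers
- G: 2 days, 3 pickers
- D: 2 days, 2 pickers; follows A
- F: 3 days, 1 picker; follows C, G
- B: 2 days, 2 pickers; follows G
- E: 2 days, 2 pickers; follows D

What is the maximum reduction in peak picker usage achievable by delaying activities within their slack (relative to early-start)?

Early-start peak: d1:10  d2:7  d3:6  d4:5  d5:3  d6:1  d7:0  d8:0  d9:0 ⇒ 10.
Leveled (A@1, C@2, G@2, D@4, F@5, B@5, E@6): d1:5  d2:5  d3:5  d4:4  d5:5  d6:5  d7:3  d8:0  d9:0 ⇒ 5.
Reduction 10 − 5 = 5.

5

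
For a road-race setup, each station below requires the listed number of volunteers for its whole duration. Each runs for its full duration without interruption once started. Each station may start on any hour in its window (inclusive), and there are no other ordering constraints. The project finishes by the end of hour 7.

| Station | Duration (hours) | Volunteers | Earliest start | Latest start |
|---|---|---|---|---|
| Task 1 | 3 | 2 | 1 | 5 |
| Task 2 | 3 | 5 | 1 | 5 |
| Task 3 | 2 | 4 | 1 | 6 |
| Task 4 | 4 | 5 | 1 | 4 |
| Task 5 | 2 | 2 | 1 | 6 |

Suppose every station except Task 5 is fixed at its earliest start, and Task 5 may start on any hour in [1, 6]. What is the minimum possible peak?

Task 5@1: h1:18  h2:18  h3:12  h4:5  h5:0  h6:0  h7:0 → peak 18
Task 5@2: h1:16  h2:18  h3:14  h4:5  h5:0  h6:0  h7:0 → peak 18
Task 5@3: h1:16  h2:16  h3:14  h4:7  h5:0  h6:0  h7:0 → peak 16
Task 5@4: h1:16  h2:16  h3:12  h4:7  h5:2  h6:0  h7:0 → peak 16
Task 5@5: h1:16  h2:16  h3:12  h4:5  h5:2  h6:2  h7:0 → peak 16
Task 5@6: h1:16  h2:16  h3:12  h4:5  h5:0  h6:2  h7:2 → peak 16
Best is Task 5@3, peak 16.

16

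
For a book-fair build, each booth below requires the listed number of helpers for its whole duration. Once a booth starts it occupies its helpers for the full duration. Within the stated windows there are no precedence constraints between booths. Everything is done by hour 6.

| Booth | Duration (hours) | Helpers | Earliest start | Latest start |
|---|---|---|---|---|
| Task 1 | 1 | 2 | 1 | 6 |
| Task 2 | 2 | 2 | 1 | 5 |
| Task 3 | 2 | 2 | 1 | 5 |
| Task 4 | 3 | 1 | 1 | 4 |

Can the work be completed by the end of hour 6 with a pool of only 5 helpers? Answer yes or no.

yes

Schedule Task 1@1, Task 2@2, Task 3@4, Task 4@1: h1:3  h2:3  h3:3  h4:2  h5:2  h6:0 — peak 3 ≤ 5.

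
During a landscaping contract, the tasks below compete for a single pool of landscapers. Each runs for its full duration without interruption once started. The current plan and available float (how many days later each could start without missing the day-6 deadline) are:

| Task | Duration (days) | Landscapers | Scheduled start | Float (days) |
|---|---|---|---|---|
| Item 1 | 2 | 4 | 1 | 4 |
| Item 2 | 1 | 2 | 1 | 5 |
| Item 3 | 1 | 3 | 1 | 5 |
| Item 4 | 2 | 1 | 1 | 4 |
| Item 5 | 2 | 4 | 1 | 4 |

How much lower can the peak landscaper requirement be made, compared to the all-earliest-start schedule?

Early-start peak: d1:14  d2:9  d3:0  d4:0  d5:0  d6:0 ⇒ 14.
Leveled (Item 1@1, Item 2@3, Item 3@4, Item 4@3, Item 5@5): d1:4  d2:4  d3:3  d4:4  d5:4  d6:4 ⇒ 4.
Reduction 14 − 4 = 10.

10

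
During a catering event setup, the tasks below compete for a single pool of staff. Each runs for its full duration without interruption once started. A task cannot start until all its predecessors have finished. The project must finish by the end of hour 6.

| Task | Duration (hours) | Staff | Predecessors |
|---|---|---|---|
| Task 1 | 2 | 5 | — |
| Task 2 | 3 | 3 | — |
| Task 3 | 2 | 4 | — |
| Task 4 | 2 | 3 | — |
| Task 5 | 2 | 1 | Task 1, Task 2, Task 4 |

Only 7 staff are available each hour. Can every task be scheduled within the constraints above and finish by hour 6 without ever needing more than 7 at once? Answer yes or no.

no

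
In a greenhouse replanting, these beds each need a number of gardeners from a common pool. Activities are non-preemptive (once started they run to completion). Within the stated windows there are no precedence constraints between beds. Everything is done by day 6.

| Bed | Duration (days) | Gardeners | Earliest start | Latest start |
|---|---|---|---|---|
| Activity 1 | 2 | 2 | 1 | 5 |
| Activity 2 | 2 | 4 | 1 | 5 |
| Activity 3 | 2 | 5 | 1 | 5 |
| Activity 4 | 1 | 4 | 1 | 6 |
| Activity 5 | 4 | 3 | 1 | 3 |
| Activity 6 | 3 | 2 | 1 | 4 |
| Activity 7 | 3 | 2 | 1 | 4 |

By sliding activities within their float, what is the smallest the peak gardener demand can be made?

9

Early-start (Activity 1@1, Activity 2@1, Activity 3@1, Activity 4@1, Activity 5@1, Activity 6@1, Activity 7@1) gives peak 22: d1:22  d2:18  d3:7  d4:3  d5:0  d6:0.
Shift Activity 3→5, Activity 4→3, Activity 6→3, Activity 7→4.
Schedule Activity 1@1, Activity 2@1, Activity 3@5, Activity 4@3, Activity 5@1, Activity 6@3, Activity 7@4: d1:9  d2:9  d3:9  d4:7  d5:9  d6:7 — peak 9.
Total gardener-days = 50 over 6 days ⇒ peak ≥ ⌈50/6⌉ = 9, so 9 is optimal.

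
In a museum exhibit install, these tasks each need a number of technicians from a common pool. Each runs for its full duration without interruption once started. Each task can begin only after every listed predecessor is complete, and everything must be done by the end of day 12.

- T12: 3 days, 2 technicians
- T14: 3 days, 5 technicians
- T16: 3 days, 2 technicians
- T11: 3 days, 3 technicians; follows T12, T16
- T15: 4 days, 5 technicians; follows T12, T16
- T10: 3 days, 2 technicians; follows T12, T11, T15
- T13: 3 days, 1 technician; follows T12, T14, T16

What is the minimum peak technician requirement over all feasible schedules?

9

Schedule T12@1, T14@1, T16@1, T11@4, T15@4, T10@8, T13@4: d1:9  d2:9  d3:9  d4:9  d5:9  d6:9  d7:5  d8:2  d9:2  d10:2  d11:0  d12:0 — peak 9.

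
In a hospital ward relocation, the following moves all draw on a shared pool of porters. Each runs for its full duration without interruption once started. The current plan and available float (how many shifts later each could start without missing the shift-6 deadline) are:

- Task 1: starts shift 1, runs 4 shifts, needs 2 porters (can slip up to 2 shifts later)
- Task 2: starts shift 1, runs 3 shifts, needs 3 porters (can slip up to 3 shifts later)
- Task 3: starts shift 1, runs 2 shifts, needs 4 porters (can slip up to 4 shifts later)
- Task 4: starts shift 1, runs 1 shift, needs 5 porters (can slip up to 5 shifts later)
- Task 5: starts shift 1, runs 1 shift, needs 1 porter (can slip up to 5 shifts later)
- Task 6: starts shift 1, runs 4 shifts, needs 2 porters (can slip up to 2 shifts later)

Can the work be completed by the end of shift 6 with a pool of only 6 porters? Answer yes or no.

no

Total porter-shifts = 39; over 6 shifts the average is 39/6 > 6, so some shift must exceed 6.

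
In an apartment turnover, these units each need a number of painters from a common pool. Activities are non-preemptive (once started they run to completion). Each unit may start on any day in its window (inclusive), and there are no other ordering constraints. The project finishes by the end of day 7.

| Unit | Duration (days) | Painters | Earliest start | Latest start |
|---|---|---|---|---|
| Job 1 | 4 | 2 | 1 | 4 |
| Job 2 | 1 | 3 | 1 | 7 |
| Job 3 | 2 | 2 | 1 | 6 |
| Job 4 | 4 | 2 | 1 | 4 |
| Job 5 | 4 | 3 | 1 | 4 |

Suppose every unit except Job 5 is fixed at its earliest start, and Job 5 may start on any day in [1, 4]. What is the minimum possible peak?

Job 5@1: d1:12  d2:9  d3:7  d4:7  d5:0  d6:0  d7:0 → peak 12
Job 5@2: d1:9  d2:9  d3:7  d4:7  d5:3  d6:0  d7:0 → peak 9
Job 5@3: d1:9  d2:6  d3:7  d4:7  d5:3  d6:3  d7:0 → peak 9
Job 5@4: d1:9  d2:6  d3:4  d4:7  d5:3  d6:3  d7:3 → peak 9
Best is Job 5@2, peak 9.

9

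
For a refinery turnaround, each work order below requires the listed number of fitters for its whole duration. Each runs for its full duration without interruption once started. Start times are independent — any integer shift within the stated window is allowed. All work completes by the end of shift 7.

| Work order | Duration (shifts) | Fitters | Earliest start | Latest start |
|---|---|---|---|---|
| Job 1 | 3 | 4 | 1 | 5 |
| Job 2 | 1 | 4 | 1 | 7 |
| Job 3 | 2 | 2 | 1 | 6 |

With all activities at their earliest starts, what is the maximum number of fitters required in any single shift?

10

Early-start schedule: Job 1@1, Job 2@1, Job 3@1.
Load per shift: shift 1: 10, shift 2: 6, shift 3: 4, shift 4: 0, shift 5: 0, shift 6: 0, shift 7: 0.
Peak is 10.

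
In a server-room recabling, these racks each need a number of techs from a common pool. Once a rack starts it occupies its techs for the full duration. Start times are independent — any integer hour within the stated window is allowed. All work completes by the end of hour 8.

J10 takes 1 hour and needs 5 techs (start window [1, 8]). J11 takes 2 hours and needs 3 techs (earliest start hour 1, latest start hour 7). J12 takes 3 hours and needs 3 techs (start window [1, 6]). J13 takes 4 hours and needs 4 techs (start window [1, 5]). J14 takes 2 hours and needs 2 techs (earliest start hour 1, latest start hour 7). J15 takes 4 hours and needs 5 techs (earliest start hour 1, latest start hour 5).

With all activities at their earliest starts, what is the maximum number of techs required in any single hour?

22

Early-start schedule: J10@1, J11@1, J12@1, J13@1, J14@1, J15@1.
Load per hour: hour 1: 22, hour 2: 17, hour 3: 12, hour 4: 9, hour 5: 0, hour 6: 0, hour 7: 0, hour 8: 0.
Peak is 22.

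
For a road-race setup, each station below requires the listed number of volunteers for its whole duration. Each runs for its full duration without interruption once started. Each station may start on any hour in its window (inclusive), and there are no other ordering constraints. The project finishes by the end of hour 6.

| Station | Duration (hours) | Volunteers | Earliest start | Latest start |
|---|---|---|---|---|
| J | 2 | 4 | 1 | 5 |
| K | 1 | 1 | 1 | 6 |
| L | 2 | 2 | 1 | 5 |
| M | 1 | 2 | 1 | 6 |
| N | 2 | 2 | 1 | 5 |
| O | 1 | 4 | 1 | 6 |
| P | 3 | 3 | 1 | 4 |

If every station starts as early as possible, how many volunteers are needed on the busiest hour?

Early-start schedule: J@1, K@1, L@1, M@1, N@1, O@1, P@1.
Load per hour: hour 1: 18, hour 2: 11, hour 3: 3, hour 4: 0, hour 5: 0, hour 6: 0.
Peak is 18.

18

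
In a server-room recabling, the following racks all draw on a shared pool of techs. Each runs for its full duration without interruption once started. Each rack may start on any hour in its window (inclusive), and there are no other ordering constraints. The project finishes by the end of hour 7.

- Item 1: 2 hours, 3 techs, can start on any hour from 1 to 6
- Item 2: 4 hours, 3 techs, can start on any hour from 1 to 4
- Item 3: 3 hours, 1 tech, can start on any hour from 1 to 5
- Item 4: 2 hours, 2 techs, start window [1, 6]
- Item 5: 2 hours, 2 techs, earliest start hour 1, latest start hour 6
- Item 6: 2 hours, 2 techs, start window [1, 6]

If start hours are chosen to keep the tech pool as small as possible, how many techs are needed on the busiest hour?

6

Early-start (Item 1@1, Item 2@1, Item 3@1, Item 4@1, Item 5@1, Item 6@1) gives peak 13: h1:13  h2:13  h3:4  h4:3  h5:0  h6:0  h7:0.
Shift Item 3→3, Item 4→3, Item 5→5, Item 6→5.
Schedule Item 1@1, Item 2@1, Item 3@3, Item 4@3, Item 5@5, Item 6@5: h1:6  h2:6  h3:6  h4:6  h5:5  h6:4  h7:0 — peak 6.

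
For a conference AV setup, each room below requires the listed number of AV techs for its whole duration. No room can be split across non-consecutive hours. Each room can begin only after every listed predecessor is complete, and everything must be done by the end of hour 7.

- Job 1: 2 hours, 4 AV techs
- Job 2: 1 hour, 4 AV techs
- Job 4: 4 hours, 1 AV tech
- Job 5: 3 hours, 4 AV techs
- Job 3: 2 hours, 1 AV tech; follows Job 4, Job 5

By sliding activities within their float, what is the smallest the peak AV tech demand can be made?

Early-start (Job 1@1, Job 2@1, Job 4@1, Job 5@1, Job 3@5) gives peak 13: h1:13  h2:9  h3:5  h4:1  h5:1  h6:1  h7:0.
Shift Job 2→6, Job 5→3, Job 3→6.
Schedule Job 1@1, Job 2@6, Job 4@1, Job 5@3, Job 3@6: h1:5  h2:5  h3:5  h4:5  h5:4  h6:5  h7:1 — peak 5.
Total AV tech-hours = 30 over 7 hours ⇒ peak ≥ ⌈30/7⌉ = 5, so 5 is optimal.

5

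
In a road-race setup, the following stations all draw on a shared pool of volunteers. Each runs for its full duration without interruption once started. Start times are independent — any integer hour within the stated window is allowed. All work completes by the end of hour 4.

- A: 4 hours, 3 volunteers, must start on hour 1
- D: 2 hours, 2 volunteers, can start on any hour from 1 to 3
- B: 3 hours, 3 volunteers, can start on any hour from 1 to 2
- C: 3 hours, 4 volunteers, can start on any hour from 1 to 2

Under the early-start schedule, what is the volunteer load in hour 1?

At early start, hour 1 has: A, D, B, C.
Demand: 3 + 2 + 3 + 4 = 12.

12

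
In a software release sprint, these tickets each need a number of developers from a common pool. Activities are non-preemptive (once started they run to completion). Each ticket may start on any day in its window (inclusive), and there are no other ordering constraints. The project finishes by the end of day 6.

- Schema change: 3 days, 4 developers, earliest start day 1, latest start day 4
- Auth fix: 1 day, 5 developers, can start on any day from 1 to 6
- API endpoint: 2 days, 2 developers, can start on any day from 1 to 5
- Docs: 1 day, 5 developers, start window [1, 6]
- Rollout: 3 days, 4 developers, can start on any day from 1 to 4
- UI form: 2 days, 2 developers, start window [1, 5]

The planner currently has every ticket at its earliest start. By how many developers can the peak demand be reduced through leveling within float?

14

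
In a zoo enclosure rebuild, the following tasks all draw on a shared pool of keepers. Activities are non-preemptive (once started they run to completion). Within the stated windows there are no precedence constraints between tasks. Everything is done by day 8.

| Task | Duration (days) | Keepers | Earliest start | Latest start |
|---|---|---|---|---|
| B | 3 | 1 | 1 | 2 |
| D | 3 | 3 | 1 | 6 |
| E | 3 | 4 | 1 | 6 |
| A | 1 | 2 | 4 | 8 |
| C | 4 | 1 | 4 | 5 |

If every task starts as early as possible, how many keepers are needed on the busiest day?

Early-start schedule: B@1, D@1, E@1, A@4, C@4.
Load per day: day 1: 8, day 2: 8, day 3: 8, day 4: 3, day 5: 1, day 6: 1, day 7: 1, day 8: 0.
Peak is 8.

8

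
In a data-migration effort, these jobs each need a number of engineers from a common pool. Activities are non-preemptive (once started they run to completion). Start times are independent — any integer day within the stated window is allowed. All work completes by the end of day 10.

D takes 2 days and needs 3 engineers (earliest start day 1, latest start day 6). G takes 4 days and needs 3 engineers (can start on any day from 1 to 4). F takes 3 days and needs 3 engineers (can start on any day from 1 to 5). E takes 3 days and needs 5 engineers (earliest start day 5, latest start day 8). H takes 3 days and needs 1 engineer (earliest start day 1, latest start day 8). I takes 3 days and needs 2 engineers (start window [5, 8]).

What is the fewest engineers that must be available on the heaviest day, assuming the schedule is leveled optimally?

6

Early-start (D@1, G@1, F@1, E@5, H@1, I@5) gives peak 10: d1:10  d2:10  d3:7  d4:3  d5:7  d6:7  d7:7  d8:0  d9:0  d10:0.
Shift F→3, E→8, H→5.
Schedule D@1, G@1, F@3, E@8, H@5, I@5: d1:6  d2:6  d3:6  d4:6  d5:6  d6:3  d7:3  d8:5  d9:5  d10:5 — peak 6.
Total engineer-days = 51 over 10 days ⇒ peak ≥ ⌈51/10⌉ = 6, so 6 is optimal.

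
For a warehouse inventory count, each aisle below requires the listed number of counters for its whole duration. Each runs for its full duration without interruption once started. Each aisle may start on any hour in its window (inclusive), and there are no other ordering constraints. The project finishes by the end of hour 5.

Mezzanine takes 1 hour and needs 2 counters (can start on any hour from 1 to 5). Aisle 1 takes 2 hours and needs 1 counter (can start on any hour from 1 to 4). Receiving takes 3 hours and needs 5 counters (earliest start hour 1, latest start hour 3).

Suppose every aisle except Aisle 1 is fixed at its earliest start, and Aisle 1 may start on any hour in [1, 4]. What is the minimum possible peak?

Aisle 1@1: h1:8  h2:6  h3:5  h4:0  h5:0 → peak 8
Aisle 1@2: h1:7  h2:6  h3:6  h4:0  h5:0 → peak 7
Aisle 1@3: h1:7  h2:5  h3:6  h4:1  h5:0 → peak 7
Aisle 1@4: h1:7  h2:5  h3:5  h4:1  h5:1 → peak 7
Best is Aisle 1@2, peak 7.

7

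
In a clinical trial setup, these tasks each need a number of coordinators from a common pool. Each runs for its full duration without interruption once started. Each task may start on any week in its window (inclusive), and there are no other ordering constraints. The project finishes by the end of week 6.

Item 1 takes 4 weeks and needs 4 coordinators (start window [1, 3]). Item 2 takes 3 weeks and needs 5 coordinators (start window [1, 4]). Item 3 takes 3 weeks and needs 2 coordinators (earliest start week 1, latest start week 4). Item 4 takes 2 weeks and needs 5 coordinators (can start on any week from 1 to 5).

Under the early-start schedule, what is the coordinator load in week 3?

At early start, week 3 has: Item 1, Item 2, Item 3.
Demand: 4 + 5 + 2 = 11.

11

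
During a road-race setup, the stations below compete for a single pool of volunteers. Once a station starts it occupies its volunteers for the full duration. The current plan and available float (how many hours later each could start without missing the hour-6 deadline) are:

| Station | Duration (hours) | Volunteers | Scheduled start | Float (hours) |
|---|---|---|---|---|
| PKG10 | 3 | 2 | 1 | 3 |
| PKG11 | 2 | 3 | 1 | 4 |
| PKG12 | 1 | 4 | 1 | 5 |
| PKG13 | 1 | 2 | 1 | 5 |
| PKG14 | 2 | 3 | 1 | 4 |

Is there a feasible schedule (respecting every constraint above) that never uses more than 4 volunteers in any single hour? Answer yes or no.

The minimum achievable peak is 5; 4 < 5, so no feasible schedule stays within the cap.

no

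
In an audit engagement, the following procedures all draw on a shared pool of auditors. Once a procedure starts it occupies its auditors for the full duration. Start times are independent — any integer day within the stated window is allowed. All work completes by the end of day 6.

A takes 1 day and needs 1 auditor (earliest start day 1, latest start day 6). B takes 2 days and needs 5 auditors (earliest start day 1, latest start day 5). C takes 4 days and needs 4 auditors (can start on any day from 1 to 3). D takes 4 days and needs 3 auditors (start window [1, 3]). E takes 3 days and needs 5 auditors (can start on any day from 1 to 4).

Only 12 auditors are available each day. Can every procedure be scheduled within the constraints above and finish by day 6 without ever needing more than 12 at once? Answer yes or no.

Schedule A@1, B@1, C@1, D@2, E@3: d1:10  d2:12  d3:12  d4:12  d5:8  d6:0 — peak 12 ≤ 12.

yes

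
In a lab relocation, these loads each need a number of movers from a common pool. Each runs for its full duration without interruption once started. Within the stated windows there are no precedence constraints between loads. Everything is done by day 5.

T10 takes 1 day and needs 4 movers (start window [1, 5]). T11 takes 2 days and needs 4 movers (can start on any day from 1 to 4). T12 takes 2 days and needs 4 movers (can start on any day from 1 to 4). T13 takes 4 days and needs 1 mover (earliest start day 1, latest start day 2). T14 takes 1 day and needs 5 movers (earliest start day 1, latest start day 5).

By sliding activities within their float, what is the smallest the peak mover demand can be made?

8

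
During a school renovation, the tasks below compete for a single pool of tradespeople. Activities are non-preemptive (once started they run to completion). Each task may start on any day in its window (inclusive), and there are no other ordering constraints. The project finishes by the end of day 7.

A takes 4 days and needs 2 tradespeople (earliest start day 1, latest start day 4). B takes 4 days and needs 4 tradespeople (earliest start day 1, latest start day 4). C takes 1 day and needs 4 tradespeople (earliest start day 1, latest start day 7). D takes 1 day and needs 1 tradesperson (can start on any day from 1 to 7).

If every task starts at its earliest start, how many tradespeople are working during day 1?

At early start, day 1 has: A, B, C, D.
Demand: 2 + 4 + 4 + 1 = 11.

11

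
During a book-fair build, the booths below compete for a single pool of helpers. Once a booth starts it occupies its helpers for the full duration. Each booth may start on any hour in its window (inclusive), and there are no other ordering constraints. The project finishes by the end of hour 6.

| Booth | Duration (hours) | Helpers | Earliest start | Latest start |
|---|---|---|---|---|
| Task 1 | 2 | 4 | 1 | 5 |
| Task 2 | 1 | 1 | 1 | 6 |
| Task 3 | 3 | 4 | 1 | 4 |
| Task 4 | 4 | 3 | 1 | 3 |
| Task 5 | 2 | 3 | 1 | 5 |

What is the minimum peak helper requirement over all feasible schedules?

Early-start (Task 1@1, Task 2@1, Task 3@1, Task 4@1, Task 5@1) gives peak 15: h1:15  h2:14  h3:7  h4:3  h5:0  h6:0.
Shift Task 3→4, Task 4→3, Task 5→2.
Schedule Task 1@1, Task 2@1, Task 3@4, Task 4@3, Task 5@2: h1:5  h2:7  h3:6  h4:7  h5:7  h6:7 — peak 7.
Total helper-hours = 39 over 6 hours ⇒ peak ≥ ⌈39/6⌉ = 7, so 7 is optimal.

7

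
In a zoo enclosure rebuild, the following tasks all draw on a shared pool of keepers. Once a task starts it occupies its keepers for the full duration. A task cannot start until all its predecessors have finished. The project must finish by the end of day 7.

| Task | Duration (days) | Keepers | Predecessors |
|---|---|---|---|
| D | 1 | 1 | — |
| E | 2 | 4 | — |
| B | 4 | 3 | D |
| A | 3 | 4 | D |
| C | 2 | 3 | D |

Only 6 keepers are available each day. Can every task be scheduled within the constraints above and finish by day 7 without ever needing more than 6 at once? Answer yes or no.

no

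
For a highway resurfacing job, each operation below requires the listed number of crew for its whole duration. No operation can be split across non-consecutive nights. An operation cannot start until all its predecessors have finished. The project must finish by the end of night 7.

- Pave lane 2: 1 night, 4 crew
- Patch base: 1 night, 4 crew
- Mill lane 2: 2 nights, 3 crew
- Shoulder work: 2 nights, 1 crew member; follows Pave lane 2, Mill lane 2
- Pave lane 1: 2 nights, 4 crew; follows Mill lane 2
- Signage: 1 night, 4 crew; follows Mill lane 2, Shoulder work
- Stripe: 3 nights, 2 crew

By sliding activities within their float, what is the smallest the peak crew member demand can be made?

6

Early-start (Pave lane 2@1, Patch base@1, Mill lane 2@1, Shoulder work@3, Pave lane 1@3, Signage@5, Stripe@1) gives peak 13: n1:13  n2:5  n3:7  n4:5  n5:4  n6:0  n7:0.
Shift Patch base→2, Mill lane 2→3, Shoulder work→5, Pave lane 1→5, Signage→7.
Schedule Pave lane 2@1, Patch base@2, Mill lane 2@3, Shoulder work@5, Pave lane 1@5, Signage@7, Stripe@1: n1:6  n2:6  n3:5  n4:3  n5:5  n6:5  n7:4 — peak 6.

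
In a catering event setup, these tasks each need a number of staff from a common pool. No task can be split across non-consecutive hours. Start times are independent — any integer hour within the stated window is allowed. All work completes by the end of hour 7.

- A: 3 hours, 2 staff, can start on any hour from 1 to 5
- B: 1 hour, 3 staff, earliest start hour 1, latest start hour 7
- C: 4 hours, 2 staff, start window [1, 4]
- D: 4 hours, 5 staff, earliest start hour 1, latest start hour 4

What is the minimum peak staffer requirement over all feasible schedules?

7

Early-start (A@1, B@1, C@1, D@1) gives peak 12: h1:12  h2:9  h3:9  h4:7  h5:0  h6:0  h7:0.
Shift D→4.
Schedule A@1, B@1, C@1, D@4: h1:7  h2:4  h3:4  h4:7  h5:5  h6:5  h7:5 — peak 7.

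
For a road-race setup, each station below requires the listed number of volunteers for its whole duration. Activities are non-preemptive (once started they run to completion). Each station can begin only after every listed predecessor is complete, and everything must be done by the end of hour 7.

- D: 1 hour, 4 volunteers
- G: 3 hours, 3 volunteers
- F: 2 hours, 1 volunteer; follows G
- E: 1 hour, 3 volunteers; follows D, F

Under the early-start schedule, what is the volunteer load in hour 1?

At early start, hour 1 has: D, G.
Demand: 4 + 3 = 7.

7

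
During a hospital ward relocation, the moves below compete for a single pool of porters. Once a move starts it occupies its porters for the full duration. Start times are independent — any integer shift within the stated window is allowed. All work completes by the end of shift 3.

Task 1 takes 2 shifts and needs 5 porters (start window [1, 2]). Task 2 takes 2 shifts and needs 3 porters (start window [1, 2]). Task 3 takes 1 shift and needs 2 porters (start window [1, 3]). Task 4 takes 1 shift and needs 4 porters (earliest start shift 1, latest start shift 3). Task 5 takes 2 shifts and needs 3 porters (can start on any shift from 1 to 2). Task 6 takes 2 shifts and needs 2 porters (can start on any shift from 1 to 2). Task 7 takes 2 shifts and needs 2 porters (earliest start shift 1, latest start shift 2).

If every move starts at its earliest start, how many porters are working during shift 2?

At early start, shift 2 has: Task 1, Task 2, Task 5, Task 6, Task 7.
Demand: 5 + 3 + 3 + 2 + 2 = 15.

15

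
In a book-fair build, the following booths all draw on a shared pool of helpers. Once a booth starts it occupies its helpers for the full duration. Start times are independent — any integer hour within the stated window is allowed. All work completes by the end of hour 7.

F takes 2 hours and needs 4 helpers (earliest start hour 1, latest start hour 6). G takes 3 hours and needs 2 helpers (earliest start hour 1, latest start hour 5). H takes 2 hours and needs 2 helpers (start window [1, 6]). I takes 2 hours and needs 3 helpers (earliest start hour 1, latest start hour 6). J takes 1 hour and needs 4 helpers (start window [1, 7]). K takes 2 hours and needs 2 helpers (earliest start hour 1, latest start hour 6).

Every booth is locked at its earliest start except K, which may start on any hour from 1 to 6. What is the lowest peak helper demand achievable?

15

K@1: h1:17  h2:13  h3:2  h4:0  h5:0  h6:0  h7:0 → peak 17
K@2: h1:15  h2:13  h3:4  h4:0  h5:0  h6:0  h7:0 → peak 15
K@3: h1:15  h2:11  h3:4  h4:2  h5:0  h6:0  h7:0 → peak 15
K@4: h1:15  h2:11  h3:2  h4:2  h5:2  h6:0  h7:0 → peak 15
K@5: h1:15  h2:11  h3:2  h4:0  h5:2  h6:2  h7:0 → peak 15
K@6: h1:15  h2:11  h3:2  h4:0  h5:0  h6:2  h7:2 → peak 15
Best is K@2, peak 15.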